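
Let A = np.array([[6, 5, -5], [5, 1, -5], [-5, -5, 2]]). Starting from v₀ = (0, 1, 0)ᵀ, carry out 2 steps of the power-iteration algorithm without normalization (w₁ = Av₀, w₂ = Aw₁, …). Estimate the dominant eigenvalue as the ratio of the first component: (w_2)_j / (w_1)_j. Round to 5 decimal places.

λ ≈ 12.00000

w1 = Av₀ = (6·0 + 5·1 + (-5)·0; 5·0 + 1·1 + (-5)·0; (-5)·0 + (-5)·1 + 2·0) = (5, 1, -5)
w2 = Aw1 = (6·5 + 5·1 + (-5)·(-5); 5·5 + 1·1 + (-5)·(-5); (-5)·5 + (-5)·1 + 2·(-5)) = (60, 51, -40)
Ratio at component: 60 / 5 = 12.00000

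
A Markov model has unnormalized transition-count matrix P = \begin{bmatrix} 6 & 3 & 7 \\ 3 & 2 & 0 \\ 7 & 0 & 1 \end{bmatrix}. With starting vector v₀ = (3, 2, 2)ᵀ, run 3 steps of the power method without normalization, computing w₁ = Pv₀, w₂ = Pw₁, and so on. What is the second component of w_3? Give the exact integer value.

w1 = Pv₀ = (6·3 + 3·2 + 7·2; 3·3 + 2·2 + 0·2; 7·3 + 0·2 + 1·2) = (38, 13, 23)
w2 = Pw1 = (6·38 + 3·13 + 7·23; 3·38 + 2·13 + 0·23; 7·38 + 0·13 + 1·23) = (428, 140, 289)
w3 = Pw2 = (5011, 1564, 3285)
The requested component of w3 is 1564.

1564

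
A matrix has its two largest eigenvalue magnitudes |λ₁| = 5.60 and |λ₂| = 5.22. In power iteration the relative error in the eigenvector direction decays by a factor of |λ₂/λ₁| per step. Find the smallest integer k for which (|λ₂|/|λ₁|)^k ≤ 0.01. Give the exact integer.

|λ₂/λ₁| = 5.22/5.60 = 0.93214
Need k ≥ ln(0.01) / ln(0.93214) = -4.6052 / -0.0703 ≈ 65.536
Smallest integer k satisfying the bound: 66

66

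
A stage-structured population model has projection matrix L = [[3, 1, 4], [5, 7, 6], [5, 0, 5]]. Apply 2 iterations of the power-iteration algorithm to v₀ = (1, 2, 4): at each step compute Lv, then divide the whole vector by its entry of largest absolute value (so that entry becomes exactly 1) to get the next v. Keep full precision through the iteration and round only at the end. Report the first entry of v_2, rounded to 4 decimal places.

Lv0 = (21.00000, 43.00000, 25.00000); divide by 43.00000 → v1 = (0.48837, 1.00000, 0.58140)
Lv1 = (4.79070, 12.93023, 5.34884); divide by 12.93023 → v2 = (0.37050, 1.00000, 0.41367)
Requested entry of v2: 206/556 = 0.3705

0.3705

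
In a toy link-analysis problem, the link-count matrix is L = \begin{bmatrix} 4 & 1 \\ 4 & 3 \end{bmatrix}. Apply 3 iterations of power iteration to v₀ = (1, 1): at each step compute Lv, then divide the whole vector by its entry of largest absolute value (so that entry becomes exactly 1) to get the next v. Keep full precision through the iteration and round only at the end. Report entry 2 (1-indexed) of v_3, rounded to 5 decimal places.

1.00000

Lv0 = (5.000000, 7.000000); divide by 7.000000 → v1 = (0.714286, 1.000000)
Lv1 = (3.857143, 5.857143); divide by 5.857143 → v2 = (0.658537, 1.000000)
Lv2 = (3.634146, 5.634146); divide by 5.634146 → v3 = (0.645022, 1.000000)
Requested entry of v3: 231/231 = 1.00000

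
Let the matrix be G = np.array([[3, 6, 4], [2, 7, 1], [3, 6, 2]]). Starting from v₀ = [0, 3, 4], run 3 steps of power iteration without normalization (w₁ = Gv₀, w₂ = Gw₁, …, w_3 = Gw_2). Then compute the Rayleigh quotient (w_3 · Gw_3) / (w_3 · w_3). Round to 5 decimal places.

w1 = Gv₀ = (3·0 + 6·3 + 4·4; 2·0 + 7·3 + 1·4; 3·0 + 6·3 + 2·4) = (34, 25, 26)
w2 = Gw1 = (3·34 + 6·25 + 4·26; 2·34 + 7·25 + 1·26; 3·34 + 6·25 + 2·26) = (356, 269, 304)
w3 = Gw2 = (3898, 2899, 3290)
Gw3 = (42248, 31379, 35668)
w3·Gw3 = 3898·42248 + 2899·31379 + 3290·35668 = 372998145; w3·w3 = 3898·3898 + 2899·2899 + 3290·3290 = 34422705
λ ≈ 372998145/34422705 = 10.83582

10.83582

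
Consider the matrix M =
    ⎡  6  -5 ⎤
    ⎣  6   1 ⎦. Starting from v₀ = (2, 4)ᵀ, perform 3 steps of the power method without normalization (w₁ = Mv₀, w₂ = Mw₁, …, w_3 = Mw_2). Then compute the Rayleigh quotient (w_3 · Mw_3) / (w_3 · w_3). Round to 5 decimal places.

w1 = Mv₀ = (6·2 + (-5)·4; 6·2 + 1·4) = (-8, 16)
w2 = Mw1 = (6·(-8) + (-5)·16; 6·(-8) + 1·16) = (-128, -32)
w3 = Mw2 = (-608, -800)
Mw3 = (352, -4448)
w3·Mw3 = (-608)·352 + (-800)·(-4448) = 3344384; w3·w3 = (-608)·(-608) + (-800)·(-800) = 1009664
λ ≈ 3344384/1009664 = 3.31237

λ ≈ 3.31237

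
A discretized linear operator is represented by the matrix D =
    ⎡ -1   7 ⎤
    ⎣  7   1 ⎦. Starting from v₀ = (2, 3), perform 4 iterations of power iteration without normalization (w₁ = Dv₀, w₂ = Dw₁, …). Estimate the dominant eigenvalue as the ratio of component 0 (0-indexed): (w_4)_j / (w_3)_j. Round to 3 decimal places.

5.263

w1 = Dv₀ = ((-1)·2 + 7·3; 7·2 + 1·3) = (19, 17)
w2 = Dw1 = ((-1)·19 + 7·17; 7·19 + 1·17) = (100, 150)
w3 = Dw2 = (950, 850)
w4 = Dw3 = (5000, 7500)
Ratio at component: 5000 / 950 = 5.263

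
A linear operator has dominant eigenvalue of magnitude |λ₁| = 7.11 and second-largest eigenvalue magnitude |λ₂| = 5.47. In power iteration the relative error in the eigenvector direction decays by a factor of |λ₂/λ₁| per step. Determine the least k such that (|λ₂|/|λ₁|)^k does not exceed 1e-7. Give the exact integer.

62

|λ₂/λ₁| = 5.47/7.11 = 0.76934
Need k ≥ ln(1e-7) / ln(0.76934) = -16.1181 / -0.2622 ≈ 61.467
Smallest integer k satisfying the bound: 62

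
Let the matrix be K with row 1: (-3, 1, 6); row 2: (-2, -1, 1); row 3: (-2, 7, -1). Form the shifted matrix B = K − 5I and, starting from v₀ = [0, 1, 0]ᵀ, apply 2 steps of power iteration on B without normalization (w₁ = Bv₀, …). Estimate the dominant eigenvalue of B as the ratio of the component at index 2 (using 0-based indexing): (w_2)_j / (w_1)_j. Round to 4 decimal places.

B = K − 5I has rows (-8, 1, 6); (-2, -6, 1); (-2, 7, -6)
w1 = Bv₀ = ((-8)·0 + 1·1 + 6·0; (-2)·0 + (-6)·1 + 1·0; (-2)·0 + 7·1 + (-6)·0) = (1, -6, 7)
w2 = Bw1 = ((-8)·1 + 1·(-6) + 6·7; (-2)·1 + (-6)·(-6) + 1·7; (-2)·1 + 7·(-6) + (-6)·7) = (28, 41, -86)
Ratio: -86/7 = -12.2857

μ ≈ -12.2857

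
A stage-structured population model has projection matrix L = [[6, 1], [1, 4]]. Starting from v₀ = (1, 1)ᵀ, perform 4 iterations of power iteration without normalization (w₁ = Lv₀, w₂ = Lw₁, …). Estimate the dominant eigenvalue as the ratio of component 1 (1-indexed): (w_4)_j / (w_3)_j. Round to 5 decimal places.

6.50162

w1 = Lv₀ = (6·1 + 1·1; 1·1 + 4·1) = (7, 5)
w2 = Lw1 = (6·7 + 1·5; 1·7 + 4·5) = (47, 27)
w3 = Lw2 = (309, 155)
w4 = Lw3 = (2009, 929)
Ratio at component: 2009 / 309 = 6.50162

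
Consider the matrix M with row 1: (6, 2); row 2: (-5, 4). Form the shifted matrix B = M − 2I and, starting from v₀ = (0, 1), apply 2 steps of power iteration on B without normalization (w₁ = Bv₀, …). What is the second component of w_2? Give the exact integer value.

-6

B = M − 2I has rows (4, 2); (-5, 2)
w1 = Bv₀ = (4·0 + 2·1; (-5)·0 + 2·1) = (2, 2)
w2 = Bw1 = (4·2 + 2·2; (-5)·2 + 2·2) = (12, -6)
Requested component of w2: -6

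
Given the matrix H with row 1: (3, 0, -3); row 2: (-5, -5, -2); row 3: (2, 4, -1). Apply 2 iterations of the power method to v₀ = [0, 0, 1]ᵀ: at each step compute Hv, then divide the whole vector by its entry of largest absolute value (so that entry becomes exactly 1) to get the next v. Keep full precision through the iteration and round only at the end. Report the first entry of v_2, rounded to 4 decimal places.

-0.2222

Hv0 = (-3.00000, -2.00000, -1.00000); divide by -3.00000 → v1 = (1.00000, 0.66667, 0.33333)
Hv1 = (2.00000, -9.00000, 4.33333); divide by -9.00000 → v2 = (-0.22222, 1.00000, -0.48148)
Requested entry of v2: -6/27 = -0.2222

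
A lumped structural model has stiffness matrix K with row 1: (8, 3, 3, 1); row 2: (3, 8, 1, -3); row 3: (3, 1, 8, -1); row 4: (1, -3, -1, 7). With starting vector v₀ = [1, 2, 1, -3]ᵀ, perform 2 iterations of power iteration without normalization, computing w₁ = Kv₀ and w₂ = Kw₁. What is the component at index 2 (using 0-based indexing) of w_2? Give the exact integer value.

226

w1 = Kv₀ = (14, 29, 16, -27)
w2 = Kw1 = (220, 371, 226, -278)
The requested component of w2 is 226.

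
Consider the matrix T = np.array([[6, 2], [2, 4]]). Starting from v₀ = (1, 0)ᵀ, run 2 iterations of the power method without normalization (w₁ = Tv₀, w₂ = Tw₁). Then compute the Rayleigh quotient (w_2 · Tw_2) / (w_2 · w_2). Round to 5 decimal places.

w1 = Tv₀ = (6·1 + 2·0; 2·1 + 4·0) = (6, 2)
w2 = Tw1 = (6·6 + 2·2; 2·6 + 4·2) = (40, 20)
Tw2 = (280, 160)
w2·Tw2 = 40·280 + 20·160 = 14400; w2·w2 = 40·40 + 20·20 = 2000
λ ≈ 14400/2000 = 7.20000

7.20000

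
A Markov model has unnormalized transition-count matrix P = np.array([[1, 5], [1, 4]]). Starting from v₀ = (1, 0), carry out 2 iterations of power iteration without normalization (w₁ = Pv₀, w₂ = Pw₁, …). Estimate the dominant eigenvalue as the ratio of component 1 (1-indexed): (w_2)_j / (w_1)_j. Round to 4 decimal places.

w1 = Pv₀ = (1·1 + 5·0; 1·1 + 4·0) = (1, 1)
w2 = Pw1 = (1·1 + 5·1; 1·1 + 4·1) = (6, 5)
Ratio at component: 6 / 1 = 6.0000

λ ≈ 6.0000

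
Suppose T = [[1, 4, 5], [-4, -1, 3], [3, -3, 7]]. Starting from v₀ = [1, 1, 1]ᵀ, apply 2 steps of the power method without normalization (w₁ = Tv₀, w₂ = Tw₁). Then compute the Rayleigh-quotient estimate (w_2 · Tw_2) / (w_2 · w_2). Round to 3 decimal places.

λ ≈ 8.647

w1 = Tv₀ = (1·1 + 4·1 + 5·1; (-4)·1 + (-1)·1 + 3·1; 3·1 + (-3)·1 + 7·1) = (10, -2, 7)
w2 = Tw1 = (1·10 + 4·(-2) + 5·7; (-4)·10 + (-1)·(-2) + 3·7; 3·10 + (-3)·(-2) + 7·7) = (37, -17, 85)
Tw2 = (394, 124, 757)
w2·Tw2 = 37·394 + (-17)·124 + 85·757 = 76815; w2·w2 = 37·37 + (-17)·(-17) + 85·85 = 8883
λ ≈ 76815/8883 = 8.647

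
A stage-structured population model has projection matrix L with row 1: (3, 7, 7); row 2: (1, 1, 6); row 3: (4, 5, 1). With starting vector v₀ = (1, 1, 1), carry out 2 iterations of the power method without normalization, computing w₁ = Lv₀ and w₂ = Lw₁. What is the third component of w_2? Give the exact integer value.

w1 = Lv₀ = (17, 8, 10)
w2 = Lw1 = (177, 85, 118)
The requested component of w2 is 118.

118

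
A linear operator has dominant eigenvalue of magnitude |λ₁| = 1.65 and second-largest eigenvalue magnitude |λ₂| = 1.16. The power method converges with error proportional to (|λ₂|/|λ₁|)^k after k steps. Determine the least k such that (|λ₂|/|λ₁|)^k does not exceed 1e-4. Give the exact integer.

27

|λ₂/λ₁| = 1.16/1.65 = 0.70303
Need k ≥ ln(1e-4) / ln(0.70303) = -9.2103 / -0.3524 ≈ 26.139
Smallest integer k satisfying the bound: 27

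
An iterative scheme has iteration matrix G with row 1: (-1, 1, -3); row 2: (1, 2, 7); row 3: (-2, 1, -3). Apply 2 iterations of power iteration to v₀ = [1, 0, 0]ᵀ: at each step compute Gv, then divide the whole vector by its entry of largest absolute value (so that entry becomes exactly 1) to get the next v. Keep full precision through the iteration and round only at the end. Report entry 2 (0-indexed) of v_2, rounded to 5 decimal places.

Gv0 = (-1.000000, 1.000000, -2.000000); divide by -2.000000 → v1 = (0.500000, -0.500000, 1.000000)
Gv1 = (-4.000000, 6.500000, -4.500000); divide by 6.500000 → v2 = (-0.615385, 1.000000, -0.692308)
Requested entry of v2: 9/-13 = -0.69231

-0.69231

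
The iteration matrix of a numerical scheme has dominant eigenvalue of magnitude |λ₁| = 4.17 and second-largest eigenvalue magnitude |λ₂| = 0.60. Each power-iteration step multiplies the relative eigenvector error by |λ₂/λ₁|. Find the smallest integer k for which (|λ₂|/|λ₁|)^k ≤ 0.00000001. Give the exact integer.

10

|λ₂/λ₁| = 0.60/4.17 = 0.14388
Need k ≥ ln(0.00000001) / ln(0.14388) = -18.4207 / -1.9387 ≈ 9.501
Smallest integer k satisfying the bound: 10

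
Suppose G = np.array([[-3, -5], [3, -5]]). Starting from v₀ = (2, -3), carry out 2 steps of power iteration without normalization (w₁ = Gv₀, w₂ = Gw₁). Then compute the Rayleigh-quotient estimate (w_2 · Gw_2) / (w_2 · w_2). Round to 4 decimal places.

-4.3936

w1 = Gv₀ = (9, 21)
w2 = Gw1 = (-132, -78)
Gw2 = (786, -6)
w2·Gw2 = (-132)·786 + (-78)·(-6) = -103284; w2·w2 = (-132)·(-132) + (-78)·(-78) = 23508
λ ≈ -103284/23508 = -4.3936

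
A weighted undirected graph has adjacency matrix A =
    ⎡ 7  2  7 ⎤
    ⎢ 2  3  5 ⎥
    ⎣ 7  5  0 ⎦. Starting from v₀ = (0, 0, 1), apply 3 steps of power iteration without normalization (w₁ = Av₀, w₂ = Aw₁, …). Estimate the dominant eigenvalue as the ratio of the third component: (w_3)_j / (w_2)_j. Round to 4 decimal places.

w1 = Av₀ = (7·0 + 2·0 + 7·1; 2·0 + 3·0 + 5·1; 7·0 + 5·0 + 0·1) = (7, 5, 0)
w2 = Aw1 = (7·7 + 2·5 + 7·0; 2·7 + 3·5 + 5·0; 7·7 + 5·5 + 0·0) = (59, 29, 74)
w3 = Aw2 = (989, 575, 558)
Ratio at component: 558 / 74 = 7.5405

λ ≈ 7.5405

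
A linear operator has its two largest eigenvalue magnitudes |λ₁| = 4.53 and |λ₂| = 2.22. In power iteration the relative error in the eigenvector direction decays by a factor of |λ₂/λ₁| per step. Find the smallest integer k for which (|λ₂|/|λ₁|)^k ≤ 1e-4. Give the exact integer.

13

|λ₂/λ₁| = 2.22/4.53 = 0.49007
Need k ≥ ln(1e-4) / ln(0.49007) = -9.2103 / -0.7132 ≈ 12.914
Smallest integer k satisfying the bound: 13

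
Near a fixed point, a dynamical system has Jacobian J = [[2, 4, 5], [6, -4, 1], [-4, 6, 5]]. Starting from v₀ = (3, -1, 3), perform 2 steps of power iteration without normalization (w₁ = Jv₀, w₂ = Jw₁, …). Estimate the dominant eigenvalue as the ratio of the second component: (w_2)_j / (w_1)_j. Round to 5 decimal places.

λ ≈ -0.04000

w1 = Jv₀ = (2·3 + 4·(-1) + 5·3; 6·3 + (-4)·(-1) + 1·3; (-4)·3 + 6·(-1) + 5·3) = (17, 25, -3)
w2 = Jw1 = (2·17 + 4·25 + 5·(-3); 6·17 + (-4)·25 + 1·(-3); (-4)·17 + 6·25 + 5·(-3)) = (119, -1, 67)
Ratio at component: -1 / 25 = -0.04000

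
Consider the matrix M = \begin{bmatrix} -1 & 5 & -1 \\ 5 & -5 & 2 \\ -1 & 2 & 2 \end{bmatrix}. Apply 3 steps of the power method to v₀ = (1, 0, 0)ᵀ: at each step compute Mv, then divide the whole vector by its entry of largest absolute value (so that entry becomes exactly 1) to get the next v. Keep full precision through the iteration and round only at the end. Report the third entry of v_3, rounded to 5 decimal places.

Mv0 = (-1.000000, 5.000000, -1.000000); divide by 5.000000 → v1 = (-0.200000, 1.000000, -0.200000)
Mv1 = (5.400000, -6.400000, 1.800000); divide by -6.400000 → v2 = (-0.843750, 1.000000, -0.281250)
Mv2 = (6.125000, -9.781250, 2.281250); divide by -9.781250 → v3 = (-0.626198, 1.000000, -0.233227)
Requested entry of v3: -73/313 = -0.23323

-0.23323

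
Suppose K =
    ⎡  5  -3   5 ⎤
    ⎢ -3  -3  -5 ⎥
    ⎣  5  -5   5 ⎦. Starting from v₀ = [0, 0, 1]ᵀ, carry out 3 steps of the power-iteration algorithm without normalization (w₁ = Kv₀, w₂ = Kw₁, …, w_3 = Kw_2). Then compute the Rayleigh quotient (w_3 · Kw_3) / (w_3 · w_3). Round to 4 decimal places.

λ ≈ 12.0885

w1 = Kv₀ = (5·0 + (-3)·0 + 5·1; (-3)·0 + (-3)·0 + (-5)·1; 5·0 + (-5)·0 + 5·1) = (5, -5, 5)
w2 = Kw1 = (5·5 + (-3)·(-5) + 5·5; (-3)·5 + (-3)·(-5) + (-5)·5; 5·5 + (-5)·(-5) + 5·5) = (65, -25, 75)
w3 = Kw2 = (775, -495, 825)
Kw3 = (9485, -4965, 10475)
w3·Kw3 = 775·9485 + (-495)·(-4965) + 825·10475 = 18450425; w3·w3 = 775·775 + (-495)·(-495) + 825·825 = 1526275
λ ≈ 18450425/1526275 = 12.0885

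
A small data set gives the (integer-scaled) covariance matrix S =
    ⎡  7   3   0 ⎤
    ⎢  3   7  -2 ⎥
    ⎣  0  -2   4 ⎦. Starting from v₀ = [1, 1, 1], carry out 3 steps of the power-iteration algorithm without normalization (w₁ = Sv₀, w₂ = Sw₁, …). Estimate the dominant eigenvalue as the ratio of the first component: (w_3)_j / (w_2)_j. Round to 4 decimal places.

9.6170

w1 = Sv₀ = (7·1 + 3·1 + 0·1; 3·1 + 7·1 + (-2)·1; 0·1 + (-2)·1 + 4·1) = (10, 8, 2)
w2 = Sw1 = (7·10 + 3·8 + 0·2; 3·10 + 7·8 + (-2)·2; 0·10 + (-2)·8 + 4·2) = (94, 82, -8)
w3 = Sw2 = (904, 872, -196)
Ratio at component: 904 / 94 = 9.6170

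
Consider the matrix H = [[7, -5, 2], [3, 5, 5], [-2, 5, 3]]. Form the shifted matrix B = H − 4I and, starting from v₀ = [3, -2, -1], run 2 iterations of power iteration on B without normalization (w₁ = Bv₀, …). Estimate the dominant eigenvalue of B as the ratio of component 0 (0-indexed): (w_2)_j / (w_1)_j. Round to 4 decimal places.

B = H − 4I has rows (3, -5, 2); (3, 1, 5); (-2, 5, -1)
w1 = Bv₀ = (3·3 + (-5)·(-2) + 2·(-1); 3·3 + 1·(-2) + 5·(-1); (-2)·3 + 5·(-2) + (-1)·(-1)) = (17, 2, -15)
w2 = Bw1 = (3·17 + (-5)·2 + 2·(-15); 3·17 + 1·2 + 5·(-15); (-2)·17 + 5·2 + (-1)·(-15)) = (11, -22, -9)
Ratio: 11/17 = 0.6471

μ ≈ 0.6471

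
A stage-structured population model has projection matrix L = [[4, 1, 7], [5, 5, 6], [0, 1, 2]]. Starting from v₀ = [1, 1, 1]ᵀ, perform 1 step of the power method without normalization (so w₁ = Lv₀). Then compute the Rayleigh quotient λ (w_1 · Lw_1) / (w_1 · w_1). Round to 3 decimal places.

8.836

w1 = Lv₀ = (12, 16, 3)
Lw1 = (85, 158, 22)
w1·Lw1 = 12·85 + 16·158 + 3·22 = 3614; w1·w1 = 12·12 + 16·16 + 3·3 = 409
λ ≈ 3614/409 = 8.836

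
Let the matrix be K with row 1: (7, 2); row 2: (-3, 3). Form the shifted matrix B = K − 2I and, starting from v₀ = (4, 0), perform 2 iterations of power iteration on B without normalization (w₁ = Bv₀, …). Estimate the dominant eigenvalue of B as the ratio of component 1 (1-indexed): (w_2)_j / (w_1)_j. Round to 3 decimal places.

B = K − 2I has rows (5, 2); (-3, 1)
w1 = Bv₀ = (5·4 + 2·0; (-3)·4 + 1·0) = (20, -12)
w2 = Bw1 = (5·20 + 2·(-12); (-3)·20 + 1·(-12)) = (76, -72)
Ratio: 76/20 = 3.800

μ ≈ 3.800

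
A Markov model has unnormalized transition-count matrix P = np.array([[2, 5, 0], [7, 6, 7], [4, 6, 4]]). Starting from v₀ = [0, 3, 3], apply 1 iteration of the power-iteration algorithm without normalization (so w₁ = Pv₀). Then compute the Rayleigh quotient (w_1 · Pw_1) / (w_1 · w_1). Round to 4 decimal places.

14.0612

w1 = Pv₀ = (2·0 + 5·3 + 0·3; 7·0 + 6·3 + 7·3; 4·0 + 6·3 + 4·3) = (15, 39, 30)
Pw1 = (225, 549, 414)
w1·Pw1 = 15·225 + 39·549 + 30·414 = 37206; w1·w1 = 15·15 + 39·39 + 30·30 = 2646
λ ≈ 37206/2646 = 14.0612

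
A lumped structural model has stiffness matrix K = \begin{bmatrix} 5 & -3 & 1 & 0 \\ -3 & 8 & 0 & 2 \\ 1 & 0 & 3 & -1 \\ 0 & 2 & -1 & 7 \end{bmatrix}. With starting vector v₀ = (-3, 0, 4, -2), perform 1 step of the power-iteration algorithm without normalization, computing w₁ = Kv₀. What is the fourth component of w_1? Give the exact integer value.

w1 = Kv₀ = (5·(-3) + (-3)·0 + 1·4 + 0·(-2); (-3)·(-3) + 8·0 + 0·4 + 2·(-2); 1·(-3) + 0·0 + 3·4 + (-1)·(-2); 0·(-3) + 2·0 + (-1)·4 + 7·(-2)) = (-11, 5, 11, -18)
The requested component of w1 is -18.

-18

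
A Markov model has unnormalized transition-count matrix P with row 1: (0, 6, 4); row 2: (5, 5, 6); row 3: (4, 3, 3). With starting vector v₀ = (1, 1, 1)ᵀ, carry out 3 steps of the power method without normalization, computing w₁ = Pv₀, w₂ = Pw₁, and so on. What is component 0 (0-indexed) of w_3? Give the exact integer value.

1612

w1 = Pv₀ = (0·1 + 6·1 + 4·1; 5·1 + 5·1 + 6·1; 4·1 + 3·1 + 3·1) = (10, 16, 10)
w2 = Pw1 = (0·10 + 6·16 + 4·10; 5·10 + 5·16 + 6·10; 4·10 + 3·16 + 3·10) = (136, 190, 118)
w3 = Pw2 = (1612, 2338, 1468)
The requested component of w3 is 1612.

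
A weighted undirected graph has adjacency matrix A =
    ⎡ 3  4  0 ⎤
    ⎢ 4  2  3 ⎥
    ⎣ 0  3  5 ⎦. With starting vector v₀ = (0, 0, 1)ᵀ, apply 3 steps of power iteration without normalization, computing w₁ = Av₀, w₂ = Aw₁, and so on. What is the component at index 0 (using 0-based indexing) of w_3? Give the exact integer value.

120

w1 = Av₀ = (3·0 + 4·0 + 0·1; 4·0 + 2·0 + 3·1; 0·0 + 3·0 + 5·1) = (0, 3, 5)
w2 = Aw1 = (3·0 + 4·3 + 0·5; 4·0 + 2·3 + 3·5; 0·0 + 3·3 + 5·5) = (12, 21, 34)
w3 = Aw2 = (120, 192, 233)
The requested component of w3 is 120.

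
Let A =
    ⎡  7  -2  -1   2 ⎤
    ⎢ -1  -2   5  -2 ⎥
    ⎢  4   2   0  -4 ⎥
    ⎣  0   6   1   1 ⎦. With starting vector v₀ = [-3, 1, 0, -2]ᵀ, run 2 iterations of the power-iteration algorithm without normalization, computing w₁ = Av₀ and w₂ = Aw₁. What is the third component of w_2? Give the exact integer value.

-114

w1 = Av₀ = (-27, 5, -2, 4)
w2 = Aw1 = (-189, -1, -114, 32)
The requested component of w2 is -114.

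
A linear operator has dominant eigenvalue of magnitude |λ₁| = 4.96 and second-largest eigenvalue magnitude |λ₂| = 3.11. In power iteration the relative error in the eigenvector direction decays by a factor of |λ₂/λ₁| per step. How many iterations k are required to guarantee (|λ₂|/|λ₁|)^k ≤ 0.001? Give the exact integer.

15

|λ₂/λ₁| = 3.11/4.96 = 0.62702
Need k ≥ ln(0.001) / ln(0.62702) = -6.9078 / -0.4668 ≈ 14.799
Smallest integer k satisfying the bound: 15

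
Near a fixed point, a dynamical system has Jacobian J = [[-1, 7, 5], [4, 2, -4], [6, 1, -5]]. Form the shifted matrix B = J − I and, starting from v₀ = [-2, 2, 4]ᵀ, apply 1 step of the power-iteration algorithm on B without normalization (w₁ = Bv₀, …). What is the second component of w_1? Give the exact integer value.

B = J − I has rows (-2, 7, 5); (4, 1, -4); (6, 1, -6)
w1 = Bv₀ = (38, -22, -34)
Requested component of w1: -22

-22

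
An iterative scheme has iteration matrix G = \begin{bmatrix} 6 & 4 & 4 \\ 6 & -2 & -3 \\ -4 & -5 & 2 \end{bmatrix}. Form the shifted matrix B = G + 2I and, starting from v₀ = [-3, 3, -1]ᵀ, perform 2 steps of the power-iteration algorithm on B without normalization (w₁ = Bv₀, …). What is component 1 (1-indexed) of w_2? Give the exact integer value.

-216

B = G + 2I has rows (8, 4, 4); (6, 0, -3); (-4, -5, 4)
w1 = Bv₀ = (8·(-3) + 4·3 + 4·(-1); 6·(-3) + 0·3 + (-3)·(-1); (-4)·(-3) + (-5)·3 + 4·(-1)) = (-16, -15, -7)
w2 = Bw1 = (8·(-16) + 4·(-15) + 4·(-7); 6·(-16) + 0·(-15) + (-3)·(-7); (-4)·(-16) + (-5)·(-15) + 4·(-7)) = (-216, -75, 111)
Requested component of w2: -216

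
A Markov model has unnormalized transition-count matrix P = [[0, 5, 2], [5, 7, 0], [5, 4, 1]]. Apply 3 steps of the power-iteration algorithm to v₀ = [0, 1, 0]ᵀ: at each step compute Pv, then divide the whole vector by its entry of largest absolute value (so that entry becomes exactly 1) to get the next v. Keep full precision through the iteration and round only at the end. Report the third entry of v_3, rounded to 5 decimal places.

Pv0 = (5.000000, 7.000000, 4.000000); divide by 7.000000 → v1 = (0.714286, 1.000000, 0.571429)
Pv1 = (6.142857, 10.571429, 8.142857); divide by 10.571429 → v2 = (0.581081, 1.000000, 0.770270)
Pv2 = (6.540541, 9.905405, 7.675676); divide by 9.905405 → v3 = (0.660300, 1.000000, 0.774898)
Requested entry of v3: 568/733 = 0.77490

0.77490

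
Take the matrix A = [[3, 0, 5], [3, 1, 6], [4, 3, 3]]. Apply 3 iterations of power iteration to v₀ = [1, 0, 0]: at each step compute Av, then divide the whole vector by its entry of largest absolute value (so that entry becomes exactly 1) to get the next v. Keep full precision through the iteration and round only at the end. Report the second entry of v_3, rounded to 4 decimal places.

Av0 = (3.00000, 3.00000, 4.00000); divide by 4.00000 → v1 = (0.75000, 0.75000, 1.00000)
Av1 = (7.25000, 9.00000, 8.25000); divide by 9.00000 → v2 = (0.80556, 1.00000, 0.91667)
Av2 = (7.00000, 8.91667, 8.97222); divide by 8.97222 → v3 = (0.78019, 0.99381, 1.00000)
Requested entry of v3: 321/323 = 0.9938

0.9938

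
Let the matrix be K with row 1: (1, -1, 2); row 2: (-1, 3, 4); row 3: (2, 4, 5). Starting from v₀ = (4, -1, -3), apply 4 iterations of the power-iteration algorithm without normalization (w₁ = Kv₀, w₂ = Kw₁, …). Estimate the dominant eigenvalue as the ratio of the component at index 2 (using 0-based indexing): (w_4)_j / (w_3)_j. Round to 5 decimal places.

λ ≈ 8.40354

w1 = Kv₀ = (-1, -19, -11)
w2 = Kw1 = (-4, -100, -133)
w3 = Kw2 = (-170, -828, -1073)
w4 = Kw3 = (-1488, -6606, -9017)
Ratio at component: -9017 / -1073 = 8.40354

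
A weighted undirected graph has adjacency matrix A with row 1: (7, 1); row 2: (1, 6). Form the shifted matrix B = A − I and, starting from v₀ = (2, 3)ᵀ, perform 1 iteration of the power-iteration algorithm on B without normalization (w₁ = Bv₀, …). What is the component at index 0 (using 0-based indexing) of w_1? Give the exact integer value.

B = A − I has rows (6, 1); (1, 5)
w1 = Bv₀ = (6·2 + 1·3; 1·2 + 5·3) = (15, 17)
Requested component of w1: 15

15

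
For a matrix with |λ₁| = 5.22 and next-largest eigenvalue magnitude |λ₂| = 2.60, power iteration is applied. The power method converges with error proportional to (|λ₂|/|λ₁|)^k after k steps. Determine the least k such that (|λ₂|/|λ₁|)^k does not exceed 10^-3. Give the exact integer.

|λ₂/λ₁| = 2.60/5.22 = 0.49808
Need k ≥ ln(10^-3) / ln(0.49808) = -6.9078 / -0.6970 ≈ 9.911
Smallest integer k satisfying the bound: 10

10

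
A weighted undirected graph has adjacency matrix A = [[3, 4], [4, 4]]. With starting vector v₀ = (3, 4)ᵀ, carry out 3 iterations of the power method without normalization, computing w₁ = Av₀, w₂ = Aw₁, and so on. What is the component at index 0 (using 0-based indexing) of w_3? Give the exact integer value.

w1 = Av₀ = (3·3 + 4·4; 4·3 + 4·4) = (25, 28)
w2 = Aw1 = (3·25 + 4·28; 4·25 + 4·28) = (187, 212)
w3 = Aw2 = (1409, 1596)
The requested component of w3 is 1409.

1409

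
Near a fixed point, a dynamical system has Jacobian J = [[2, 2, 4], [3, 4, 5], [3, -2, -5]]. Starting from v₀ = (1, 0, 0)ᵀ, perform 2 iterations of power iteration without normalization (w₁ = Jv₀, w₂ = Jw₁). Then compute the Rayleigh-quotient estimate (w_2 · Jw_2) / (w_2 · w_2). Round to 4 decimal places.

λ ≈ 2.2436

w1 = Jv₀ = (2, 3, 3)
w2 = Jw1 = (22, 33, -15)
Jw2 = (50, 123, 75)
w2·Jw2 = 22·50 + 33·123 + (-15)·75 = 4034; w2·w2 = 22·22 + 33·33 + (-15)·(-15) = 1798
λ ≈ 4034/1798 = 2.2436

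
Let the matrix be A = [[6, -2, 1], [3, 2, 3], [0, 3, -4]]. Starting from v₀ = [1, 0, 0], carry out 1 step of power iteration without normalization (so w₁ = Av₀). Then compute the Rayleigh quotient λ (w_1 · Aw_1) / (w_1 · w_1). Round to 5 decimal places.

w1 = Av₀ = (6, 3, 0)
Aw1 = (30, 24, 9)
w1·Aw1 = 6·30 + 3·24 + 0·9 = 252; w1·w1 = 6·6 + 3·3 + 0·0 = 45
λ ≈ 252/45 = 5.60000

λ ≈ 5.60000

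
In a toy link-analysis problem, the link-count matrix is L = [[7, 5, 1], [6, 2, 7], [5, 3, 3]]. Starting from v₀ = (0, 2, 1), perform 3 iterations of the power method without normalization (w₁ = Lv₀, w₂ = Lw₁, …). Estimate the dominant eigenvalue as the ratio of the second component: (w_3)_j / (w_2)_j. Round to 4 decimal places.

λ ≈ 12.9338

w1 = Lv₀ = (11, 11, 9)
w2 = Lw1 = (141, 151, 115)
w3 = Lw2 = (1857, 1953, 1503)
Ratio at component: 1953 / 151 = 12.9338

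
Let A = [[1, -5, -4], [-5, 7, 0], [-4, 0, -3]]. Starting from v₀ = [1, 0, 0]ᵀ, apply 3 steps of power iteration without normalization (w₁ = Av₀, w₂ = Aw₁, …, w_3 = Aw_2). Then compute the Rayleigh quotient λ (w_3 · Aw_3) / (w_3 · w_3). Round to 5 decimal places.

w1 = Av₀ = (1, -5, -4)
w2 = Aw1 = (42, -40, 8)
w3 = Aw2 = (210, -490, -192)
Aw3 = (3428, -4480, -264)
w3·Aw3 = 210·3428 + (-490)·(-4480) + (-192)·(-264) = 2965768; w3·w3 = 210·210 + (-490)·(-490) + (-192)·(-192) = 321064
λ ≈ 2965768/321064 = 9.23731

9.23731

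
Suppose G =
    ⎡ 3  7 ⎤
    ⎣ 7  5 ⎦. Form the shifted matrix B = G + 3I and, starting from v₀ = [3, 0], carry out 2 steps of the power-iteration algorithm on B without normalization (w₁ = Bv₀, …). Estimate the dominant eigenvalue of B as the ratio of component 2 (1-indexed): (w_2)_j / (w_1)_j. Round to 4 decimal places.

μ ≈ 14.0000

B = G + 3I has rows (6, 7); (7, 8)
w1 = Bv₀ = (18, 21)
w2 = Bw1 = (255, 294)
Ratio: 294/21 = 14.0000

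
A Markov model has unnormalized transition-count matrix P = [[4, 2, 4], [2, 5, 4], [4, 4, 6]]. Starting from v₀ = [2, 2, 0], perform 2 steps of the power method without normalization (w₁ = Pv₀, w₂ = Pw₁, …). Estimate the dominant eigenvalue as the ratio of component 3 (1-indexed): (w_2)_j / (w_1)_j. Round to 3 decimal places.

12.500

w1 = Pv₀ = (4·2 + 2·2 + 4·0; 2·2 + 5·2 + 4·0; 4·2 + 4·2 + 6·0) = (12, 14, 16)
w2 = Pw1 = (4·12 + 2·14 + 4·16; 2·12 + 5·14 + 4·16; 4·12 + 4·14 + 6·16) = (140, 158, 200)
Ratio at component: 200 / 16 = 12.500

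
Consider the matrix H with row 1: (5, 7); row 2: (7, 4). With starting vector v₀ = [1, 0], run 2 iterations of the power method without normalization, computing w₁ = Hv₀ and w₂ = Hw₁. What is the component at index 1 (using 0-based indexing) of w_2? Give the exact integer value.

w1 = Hv₀ = (5, 7)
w2 = Hw1 = (74, 63)
The requested component of w2 is 63.

63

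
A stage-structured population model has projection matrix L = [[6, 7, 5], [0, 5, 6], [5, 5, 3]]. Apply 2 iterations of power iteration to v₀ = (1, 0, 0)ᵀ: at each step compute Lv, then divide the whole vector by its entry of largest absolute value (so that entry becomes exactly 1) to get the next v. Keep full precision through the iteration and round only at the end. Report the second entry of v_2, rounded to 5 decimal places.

0.49180

Lv0 = (6.000000, 0.000000, 5.000000); divide by 6.000000 → v1 = (1.000000, 0.000000, 0.833333)
Lv1 = (10.166667, 5.000000, 7.500000); divide by 10.166667 → v2 = (1.000000, 0.491803, 0.737705)
Requested entry of v2: 30/61 = 0.49180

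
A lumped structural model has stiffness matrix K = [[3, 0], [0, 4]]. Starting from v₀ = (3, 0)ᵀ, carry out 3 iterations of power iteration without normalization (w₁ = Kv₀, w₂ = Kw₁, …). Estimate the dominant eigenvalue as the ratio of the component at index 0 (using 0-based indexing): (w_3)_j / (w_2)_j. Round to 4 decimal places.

λ ≈ 3.0000

w1 = Kv₀ = (3·3 + 0·0; 0·3 + 4·0) = (9, 0)
w2 = Kw1 = (3·9 + 0·0; 0·9 + 4·0) = (27, 0)
w3 = Kw2 = (81, 0)
Ratio at component: 81 / 27 = 3.0000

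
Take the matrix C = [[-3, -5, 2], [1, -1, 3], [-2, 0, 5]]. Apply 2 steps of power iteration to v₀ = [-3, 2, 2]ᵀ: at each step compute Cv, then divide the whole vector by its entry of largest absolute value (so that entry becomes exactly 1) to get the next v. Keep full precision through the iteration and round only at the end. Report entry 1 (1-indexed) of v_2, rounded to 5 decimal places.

Cv0 = (3.000000, 1.000000, 16.000000); divide by 16.000000 → v1 = (0.187500, 0.062500, 1.000000)
Cv1 = (1.125000, 3.125000, 4.625000); divide by 4.625000 → v2 = (0.243243, 0.675676, 1.000000)
Requested entry of v2: 18/74 = 0.24324

0.24324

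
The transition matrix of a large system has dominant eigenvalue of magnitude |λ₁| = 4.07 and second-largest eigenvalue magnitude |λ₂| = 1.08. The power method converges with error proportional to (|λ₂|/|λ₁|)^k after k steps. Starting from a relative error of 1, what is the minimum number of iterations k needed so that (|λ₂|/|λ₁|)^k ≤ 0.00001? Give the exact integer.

|λ₂/λ₁| = 1.08/4.07 = 0.26536
Need k ≥ ln(0.00001) / ln(0.26536) = -11.5129 / -1.3267 ≈ 8.678
Smallest integer k satisfying the bound: 9

9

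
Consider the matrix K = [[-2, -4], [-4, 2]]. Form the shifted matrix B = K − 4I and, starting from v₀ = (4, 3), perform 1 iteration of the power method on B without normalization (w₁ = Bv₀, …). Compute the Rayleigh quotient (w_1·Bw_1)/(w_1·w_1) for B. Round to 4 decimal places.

μ ≈ -8.4719

B = K − 4I has rows (-6, -4); (-4, -2)
w1 = Bv₀ = ((-6)·4 + (-4)·3; (-4)·4 + (-2)·3) = (-36, -22)
Bw1 = (304, 188)
w1·Bw1 = -15080; w1·w1 = 1780; μ ≈ -15080/1780 = -8.4719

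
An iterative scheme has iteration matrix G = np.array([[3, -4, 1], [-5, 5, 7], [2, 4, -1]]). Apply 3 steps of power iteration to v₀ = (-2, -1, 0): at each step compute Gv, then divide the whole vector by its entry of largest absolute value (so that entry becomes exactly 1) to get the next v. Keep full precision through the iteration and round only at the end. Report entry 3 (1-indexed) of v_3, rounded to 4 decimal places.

-0.7554

Gv0 = (-2.00000, 5.00000, -8.00000); divide by -8.00000 → v1 = (0.25000, -0.62500, 1.00000)
Gv1 = (4.25000, 2.62500, -3.00000); divide by 4.25000 → v2 = (1.00000, 0.61765, -0.70588)
Gv2 = (-0.17647, -6.85294, 5.17647); divide by -6.85294 → v3 = (0.02575, 1.00000, -0.75536)
Requested entry of v3: -176/233 = -0.7554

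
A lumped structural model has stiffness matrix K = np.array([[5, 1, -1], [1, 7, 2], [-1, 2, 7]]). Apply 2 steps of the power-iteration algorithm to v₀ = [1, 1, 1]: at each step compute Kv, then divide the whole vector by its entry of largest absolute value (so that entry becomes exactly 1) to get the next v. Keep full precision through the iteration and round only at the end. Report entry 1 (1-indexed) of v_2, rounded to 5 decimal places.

Kv0 = (5.000000, 10.000000, 8.000000); divide by 10.000000 → v1 = (0.500000, 1.000000, 0.800000)
Kv1 = (2.700000, 9.100000, 7.100000); divide by 9.100000 → v2 = (0.296703, 1.000000, 0.780220)
Requested entry of v2: 27/91 = 0.29670

0.29670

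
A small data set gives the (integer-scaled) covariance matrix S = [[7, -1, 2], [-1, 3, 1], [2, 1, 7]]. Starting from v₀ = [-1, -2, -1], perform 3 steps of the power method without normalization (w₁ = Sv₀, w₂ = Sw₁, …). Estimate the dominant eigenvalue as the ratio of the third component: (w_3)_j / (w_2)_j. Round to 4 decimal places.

8.5670

w1 = Sv₀ = (7·(-1) + (-1)·(-2) + 2·(-1); (-1)·(-1) + 3·(-2) + 1·(-1); 2·(-1) + 1·(-2) + 7·(-1)) = (-7, -6, -11)
w2 = Sw1 = (7·(-7) + (-1)·(-6) + 2·(-11); (-1)·(-7) + 3·(-6) + 1·(-11); 2·(-7) + 1·(-6) + 7·(-11)) = (-65, -22, -97)
w3 = Sw2 = (-627, -98, -831)
Ratio at component: -831 / -97 = 8.5670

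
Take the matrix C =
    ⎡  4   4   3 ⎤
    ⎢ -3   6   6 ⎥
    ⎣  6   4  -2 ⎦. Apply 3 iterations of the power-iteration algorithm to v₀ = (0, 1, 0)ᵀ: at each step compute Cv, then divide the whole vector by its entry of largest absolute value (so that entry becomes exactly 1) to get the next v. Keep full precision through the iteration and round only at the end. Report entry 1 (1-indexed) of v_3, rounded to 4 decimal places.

1.0000

Cv0 = (4.00000, 6.00000, 4.00000); divide by 6.00000 → v1 = (0.66667, 1.00000, 0.66667)
Cv1 = (8.66667, 8.00000, 6.66667); divide by 8.66667 → v2 = (1.00000, 0.92308, 0.76923)
Cv2 = (10.00000, 7.15385, 8.15385); divide by 10.00000 → v3 = (1.00000, 0.71538, 0.81538)
Requested entry of v3: 520/520 = 1.0000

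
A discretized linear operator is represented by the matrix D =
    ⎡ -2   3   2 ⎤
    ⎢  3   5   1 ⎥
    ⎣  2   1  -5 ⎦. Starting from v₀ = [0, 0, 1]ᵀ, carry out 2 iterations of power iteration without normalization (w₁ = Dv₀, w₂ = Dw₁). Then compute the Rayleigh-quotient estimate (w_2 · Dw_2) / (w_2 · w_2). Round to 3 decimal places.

-5.599

w1 = Dv₀ = ((-2)·0 + 3·0 + 2·1; 3·0 + 5·0 + 1·1; 2·0 + 1·0 + (-5)·1) = (2, 1, -5)
w2 = Dw1 = ((-2)·2 + 3·1 + 2·(-5); 3·2 + 5·1 + 1·(-5); 2·2 + 1·1 + (-5)·(-5)) = (-11, 6, 30)
Dw2 = (100, 27, -166)
w2·Dw2 = (-11)·100 + 6·27 + 30·(-166) = -5918; w2·w2 = (-11)·(-11) + 6·6 + 30·30 = 1057
λ ≈ -5918/1057 = -5.599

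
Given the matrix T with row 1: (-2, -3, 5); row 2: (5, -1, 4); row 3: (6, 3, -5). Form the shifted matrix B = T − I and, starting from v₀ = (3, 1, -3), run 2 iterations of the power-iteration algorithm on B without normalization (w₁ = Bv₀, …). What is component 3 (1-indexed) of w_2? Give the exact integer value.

B = T − I has rows (-3, -3, 5); (5, -2, 4); (6, 3, -6)
w1 = Bv₀ = (-27, 1, 39)
w2 = Bw1 = (273, 19, -393)
Requested component of w2: -393

-393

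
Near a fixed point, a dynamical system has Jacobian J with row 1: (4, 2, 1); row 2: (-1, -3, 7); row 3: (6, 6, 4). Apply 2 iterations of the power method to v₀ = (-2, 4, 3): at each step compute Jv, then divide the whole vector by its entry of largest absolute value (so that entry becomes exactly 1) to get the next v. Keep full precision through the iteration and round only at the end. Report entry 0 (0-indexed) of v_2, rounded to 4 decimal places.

0.3222

Jv0 = (3.00000, 11.00000, 24.00000); divide by 24.00000 → v1 = (0.12500, 0.45833, 1.00000)
Jv1 = (2.41667, 5.50000, 7.50000); divide by 7.50000 → v2 = (0.32222, 0.73333, 1.00000)
Requested entry of v2: 58/180 = 0.3222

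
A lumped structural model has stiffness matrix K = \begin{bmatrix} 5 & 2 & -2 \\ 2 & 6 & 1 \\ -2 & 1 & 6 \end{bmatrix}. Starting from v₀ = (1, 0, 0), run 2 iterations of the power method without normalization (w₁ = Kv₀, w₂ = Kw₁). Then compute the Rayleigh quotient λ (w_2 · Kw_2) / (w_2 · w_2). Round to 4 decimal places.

7.7951

w1 = Kv₀ = (5·1 + 2·0 + (-2)·0; 2·1 + 6·0 + 1·0; (-2)·1 + 1·0 + 6·0) = (5, 2, -2)
w2 = Kw1 = (5·5 + 2·2 + (-2)·(-2); 2·5 + 6·2 + 1·(-2); (-2)·5 + 1·2 + 6·(-2)) = (33, 20, -20)
Kw2 = (245, 166, -166)
w2·Kw2 = 33·245 + 20·166 + (-20)·(-166) = 14725; w2·w2 = 33·33 + 20·20 + (-20)·(-20) = 1889
λ ≈ 14725/1889 = 7.7951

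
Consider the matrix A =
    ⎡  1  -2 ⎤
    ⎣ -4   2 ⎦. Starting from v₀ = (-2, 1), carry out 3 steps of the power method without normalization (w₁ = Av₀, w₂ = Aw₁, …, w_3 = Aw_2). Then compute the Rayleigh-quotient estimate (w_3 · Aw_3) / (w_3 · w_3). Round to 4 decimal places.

w1 = Av₀ = (1·(-2) + (-2)·1; (-4)·(-2) + 2·1) = (-4, 10)
w2 = Aw1 = (1·(-4) + (-2)·10; (-4)·(-4) + 2·10) = (-24, 36)
w3 = Aw2 = (-96, 168)
Aw3 = (-432, 720)
w3·Aw3 = (-96)·(-432) + 168·720 = 162432; w3·w3 = (-96)·(-96) + 168·168 = 37440
λ ≈ 162432/37440 = 4.3385

λ ≈ 4.3385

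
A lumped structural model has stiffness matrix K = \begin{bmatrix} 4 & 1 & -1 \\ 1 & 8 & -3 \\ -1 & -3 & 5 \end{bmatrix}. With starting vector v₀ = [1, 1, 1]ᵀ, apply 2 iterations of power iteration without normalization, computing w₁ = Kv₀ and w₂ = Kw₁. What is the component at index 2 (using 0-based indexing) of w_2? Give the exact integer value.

-17

w1 = Kv₀ = (4·1 + 1·1 + (-1)·1; 1·1 + 8·1 + (-3)·1; (-1)·1 + (-3)·1 + 5·1) = (4, 6, 1)
w2 = Kw1 = (4·4 + 1·6 + (-1)·1; 1·4 + 8·6 + (-3)·1; (-1)·4 + (-3)·6 + 5·1) = (21, 49, -17)
The requested component of w2 is -17.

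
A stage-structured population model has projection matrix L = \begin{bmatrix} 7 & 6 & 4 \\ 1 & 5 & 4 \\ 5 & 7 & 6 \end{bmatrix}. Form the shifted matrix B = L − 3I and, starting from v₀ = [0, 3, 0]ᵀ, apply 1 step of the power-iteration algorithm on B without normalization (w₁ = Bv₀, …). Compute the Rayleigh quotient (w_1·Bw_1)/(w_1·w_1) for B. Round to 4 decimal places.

B = L − 3I has rows (4, 6, 4); (1, 2, 4); (5, 7, 3)
w1 = Bv₀ = (18, 6, 21)
Bw1 = (192, 114, 195)
w1·Bw1 = 8235; w1·w1 = 801; μ ≈ 8235/801 = 10.2809

10.2809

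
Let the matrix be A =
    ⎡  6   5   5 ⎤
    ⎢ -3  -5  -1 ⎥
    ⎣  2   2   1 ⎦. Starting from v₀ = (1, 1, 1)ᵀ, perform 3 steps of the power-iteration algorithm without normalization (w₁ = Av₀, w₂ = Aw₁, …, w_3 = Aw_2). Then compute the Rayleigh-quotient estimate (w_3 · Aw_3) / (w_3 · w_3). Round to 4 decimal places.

w1 = Av₀ = (6·1 + 5·1 + 5·1; (-3)·1 + (-5)·1 + (-1)·1; 2·1 + 2·1 + 1·1) = (16, -9, 5)
w2 = Aw1 = (6·16 + 5·(-9) + 5·5; (-3)·16 + (-5)·(-9) + (-1)·5; 2·16 + 2·(-9) + 1·5) = (76, -8, 19)
w3 = Aw2 = (511, -207, 155)
Aw3 = (2806, -653, 763)
w3·Aw3 = 511·2806 + (-207)·(-653) + 155·763 = 1687302; w3·w3 = 511·511 + (-207)·(-207) + 155·155 = 327995
λ ≈ 1687302/327995 = 5.1443

5.1443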